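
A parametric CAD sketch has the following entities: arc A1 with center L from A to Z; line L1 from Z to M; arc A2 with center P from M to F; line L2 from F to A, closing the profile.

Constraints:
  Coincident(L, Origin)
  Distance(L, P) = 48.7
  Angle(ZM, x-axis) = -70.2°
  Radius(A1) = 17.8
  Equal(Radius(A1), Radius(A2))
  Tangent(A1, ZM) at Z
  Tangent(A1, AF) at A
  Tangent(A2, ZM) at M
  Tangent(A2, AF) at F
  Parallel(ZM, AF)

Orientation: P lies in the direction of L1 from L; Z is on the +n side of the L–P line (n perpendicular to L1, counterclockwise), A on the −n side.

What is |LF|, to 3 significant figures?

51.9

The slot axis is L1's direction at -70.2°, so u = (cos -70.2°, sin -70.2°) = (0.339, -0.941) and n = (−sin -70.2°, cos -70.2°) = (0.941, 0.339). L is at the origin and P lies 48.7 along u from L, so P = 48.7·u = (16.5, -45.8). Tangency of A1 to both parallel lines with radius 17.8 puts Z and A at L ± 17.8·n: Z = (16.7, 6.03), A = (-16.7, -6.03). Equal radii place M and F the same way about P: M = P + 17.8·n = (33.2, -39.8), F = P − 17.8·n = (-0.251, -51.9). Then |LF| = |F − L| = 51.9.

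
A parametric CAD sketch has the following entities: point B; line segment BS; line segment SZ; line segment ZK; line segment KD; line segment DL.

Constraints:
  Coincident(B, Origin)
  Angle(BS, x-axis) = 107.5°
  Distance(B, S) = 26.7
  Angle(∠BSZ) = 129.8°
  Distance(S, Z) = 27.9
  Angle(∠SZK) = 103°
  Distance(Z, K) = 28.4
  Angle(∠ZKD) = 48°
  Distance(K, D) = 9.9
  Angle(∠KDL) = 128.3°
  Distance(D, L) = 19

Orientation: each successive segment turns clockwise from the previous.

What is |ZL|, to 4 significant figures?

6.746

∠ZKD = 48.0° gives KD at -151.7° from the x-axis; with |KD| = 9.9, D = (25.06, 34.68). ∠KDL = 128.3° gives DL at 156.6° from the x-axis; with |DL| = 19.0, L = (7.628, 42.22). Then |ZL| = |L − Z| = 6.746.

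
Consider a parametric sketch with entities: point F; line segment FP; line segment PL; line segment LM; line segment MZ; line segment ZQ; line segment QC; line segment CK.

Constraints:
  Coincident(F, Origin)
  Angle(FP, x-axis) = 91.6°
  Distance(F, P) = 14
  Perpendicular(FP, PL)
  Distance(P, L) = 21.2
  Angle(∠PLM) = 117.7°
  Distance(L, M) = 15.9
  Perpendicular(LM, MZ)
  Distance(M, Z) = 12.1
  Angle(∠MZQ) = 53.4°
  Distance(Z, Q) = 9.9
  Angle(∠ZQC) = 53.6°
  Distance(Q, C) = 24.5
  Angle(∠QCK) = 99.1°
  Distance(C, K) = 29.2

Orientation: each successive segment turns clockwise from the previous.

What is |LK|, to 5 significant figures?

50.931

∠ZQC = 53.6° gives QC at -43.700° from the x-axis; with |QC| = 24.5, C = (37.001, -12.308). ∠QCK = 99.1° gives CK at -124.60° from the x-axis; with |CK| = 29.2, K = (20.420, -36.343). Then |LK| = |K − L| = 50.931.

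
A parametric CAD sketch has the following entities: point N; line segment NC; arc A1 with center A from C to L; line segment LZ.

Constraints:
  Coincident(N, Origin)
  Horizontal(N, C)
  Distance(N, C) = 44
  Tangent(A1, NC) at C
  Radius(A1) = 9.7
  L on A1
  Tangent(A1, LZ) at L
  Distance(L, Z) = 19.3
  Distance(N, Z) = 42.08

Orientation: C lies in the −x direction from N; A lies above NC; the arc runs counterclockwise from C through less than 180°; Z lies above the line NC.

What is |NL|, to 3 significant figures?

35.4

Checks: |AL| = 9.700 ✓; ∠(AL, LZ) = 90.00° ✓; |LZ| = 19.30 ✓; |NZ| = 42.08 ✓.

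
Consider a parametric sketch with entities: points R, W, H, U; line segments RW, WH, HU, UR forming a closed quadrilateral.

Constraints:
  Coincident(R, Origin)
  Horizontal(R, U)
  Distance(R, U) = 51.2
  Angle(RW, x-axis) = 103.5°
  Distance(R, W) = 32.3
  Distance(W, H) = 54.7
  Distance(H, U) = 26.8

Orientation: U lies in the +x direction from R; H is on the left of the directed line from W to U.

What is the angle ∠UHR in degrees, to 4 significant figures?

69.75°

R is at the origin; R and U share the same y with |RU| = 51.2 and U in +x, so U = (51.2, 0). RW runs at 103.5° with |RW| = 32.3, so W = (-7.540, 31.41). H is determined by |WH| = 54.7 and |HU| = 26.8 together: it lies at the intersection of circle(W, 54.7) and circle(U, 26.8). With |WU| = 66.61, the foot of the radical line on WU is 50.37 from W and the perpendicular offset is √(54.7² − 50.37²) = 21.32. Taking the left-of-WU solution: H = (46.94, 26.46).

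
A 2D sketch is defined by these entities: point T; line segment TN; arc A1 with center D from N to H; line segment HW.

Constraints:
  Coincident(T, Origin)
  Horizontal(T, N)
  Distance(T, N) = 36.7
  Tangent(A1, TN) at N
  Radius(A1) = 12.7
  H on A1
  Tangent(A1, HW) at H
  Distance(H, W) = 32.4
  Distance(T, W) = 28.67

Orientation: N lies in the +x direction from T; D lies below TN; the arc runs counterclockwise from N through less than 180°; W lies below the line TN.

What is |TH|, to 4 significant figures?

27.62

Checks: T.y = 0.00, N.y = 0.00 ✓; |DH| = 12.70 ✓; ∠(DH, HW) = 90.00° ✓; |HW| = 32.40 ✓; |TW| = 28.67 ✓.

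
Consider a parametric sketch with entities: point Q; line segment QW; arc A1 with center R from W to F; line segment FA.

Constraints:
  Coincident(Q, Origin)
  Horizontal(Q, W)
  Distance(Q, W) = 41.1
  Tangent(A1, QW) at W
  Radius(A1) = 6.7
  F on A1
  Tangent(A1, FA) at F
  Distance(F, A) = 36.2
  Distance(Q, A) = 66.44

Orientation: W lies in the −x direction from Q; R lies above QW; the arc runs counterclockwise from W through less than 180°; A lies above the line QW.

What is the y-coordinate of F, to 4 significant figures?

9.724

Q is at the origin; Q and W share the same y with |QW| = 41.1 and W on the −x side, so W = (-41.10, 0.000). The tangent condition forces RW to be normal to QW, so R = W + (0, 6.7) = (-41.10, 6.700). Since RF ⟂ FA (tangency), |RA| = √(6.7² + 36.2²) = 36.81 regardless of where F sits on A1. So A lies on both circle(Q, 66.44) and circle(R, 36.81); the above-QW intersection is A = (-51.46, 42.03). F is the foot of the tangent from A: F = (-35.12, 9.724).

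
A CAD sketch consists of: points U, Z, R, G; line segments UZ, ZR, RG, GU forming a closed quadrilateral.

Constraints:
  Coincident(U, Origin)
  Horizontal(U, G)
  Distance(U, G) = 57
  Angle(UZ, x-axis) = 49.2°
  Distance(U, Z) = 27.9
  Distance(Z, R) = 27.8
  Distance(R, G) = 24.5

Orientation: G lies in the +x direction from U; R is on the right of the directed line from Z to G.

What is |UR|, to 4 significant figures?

32.75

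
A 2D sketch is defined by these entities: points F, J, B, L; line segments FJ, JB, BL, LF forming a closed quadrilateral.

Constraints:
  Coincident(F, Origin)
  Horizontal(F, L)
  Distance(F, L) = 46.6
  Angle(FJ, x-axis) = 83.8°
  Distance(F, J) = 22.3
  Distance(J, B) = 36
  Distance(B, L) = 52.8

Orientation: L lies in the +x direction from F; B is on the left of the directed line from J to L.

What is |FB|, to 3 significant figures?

55.6

F is at the origin; F and L share the same y with |FL| = 46.6 and L in +x, so L = (46.6, 0). FJ runs at 83.8° with |FJ| = 22.3, so J = (2.41, 22.2). B is determined by |JB| = 36.0 and |BL| = 52.8 together: it lies at the intersection of circle(J, 36.0) and circle(L, 52.8). With |JL| = 49.4, the foot of the radical line on JL is 9.63 from J and the perpendicular offset is √(36.0² − 9.63²) = 34.7. Taking the left-of-JL solution: B = (26.6, 48.9).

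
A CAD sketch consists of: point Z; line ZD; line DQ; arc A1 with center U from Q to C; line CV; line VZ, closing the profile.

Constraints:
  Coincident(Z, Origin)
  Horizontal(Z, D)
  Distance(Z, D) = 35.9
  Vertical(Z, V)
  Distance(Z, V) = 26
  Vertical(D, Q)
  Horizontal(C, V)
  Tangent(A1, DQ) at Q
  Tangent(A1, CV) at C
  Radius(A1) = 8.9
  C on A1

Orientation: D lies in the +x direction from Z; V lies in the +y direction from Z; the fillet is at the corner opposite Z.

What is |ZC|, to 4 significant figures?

37.48

The virtual corner opposite Z is at (35.90, 26.00). A1 meets DQ tangentially, so UQ is at right angles to DQ and tangency of A1 to CV means the radius UC is perpendicular to CV, with radius 8.9, so the center U sits 8.9 in from both sides at U = (27.00, 17.10). That places the tangent points at Q = (35.90, 17.10) on DQ and C = (27.00, 26.00) on CV. Then |ZC| = |C − Z| = 37.48.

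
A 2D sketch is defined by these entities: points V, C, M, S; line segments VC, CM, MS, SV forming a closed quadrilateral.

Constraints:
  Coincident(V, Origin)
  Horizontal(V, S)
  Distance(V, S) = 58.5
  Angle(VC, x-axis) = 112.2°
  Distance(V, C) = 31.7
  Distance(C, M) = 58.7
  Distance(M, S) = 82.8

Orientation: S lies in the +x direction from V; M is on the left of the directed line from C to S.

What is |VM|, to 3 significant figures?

79.3

V is at the origin; VS is horizontal with |VS| = 58.5 and S in +x, so S = (58.5, 0). VC runs at 112.2° with |VC| = 31.7, so C = (-12.0, 29.4). M is determined by |CM| = 58.7 and |MS| = 82.8 together: it lies at the intersection of circle(C, 58.7) and circle(S, 82.8). With |CS| = 76.3, the foot of the radical line on CS is 15.8 from C and the perpendicular offset is √(58.7² − 15.8²) = 56.5. Taking the left-of-CS solution: M = (24.4, 75.4).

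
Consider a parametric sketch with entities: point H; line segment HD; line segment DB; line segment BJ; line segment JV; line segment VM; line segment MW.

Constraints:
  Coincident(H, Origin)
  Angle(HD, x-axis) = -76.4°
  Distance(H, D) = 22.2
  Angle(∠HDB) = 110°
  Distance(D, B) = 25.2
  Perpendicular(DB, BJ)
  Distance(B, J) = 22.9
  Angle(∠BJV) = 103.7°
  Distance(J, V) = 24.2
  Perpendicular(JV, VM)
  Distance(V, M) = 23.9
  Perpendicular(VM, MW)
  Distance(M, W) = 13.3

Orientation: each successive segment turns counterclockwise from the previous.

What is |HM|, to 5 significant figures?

15.868

H is at the origin; HD runs at -76.4° with length 22.2, so D = (5.2202, -21.578). ∠HDB = 110.0° gives DB at -6.4000° from the x-axis; with |DB| = 25.2, B = (30.263, -24.387). DB ⟂ BJ, so BJ runs at 83.600°; with |BJ| = 22.9, J = (32.816, -1.6293). ∠BJV = 103.7° gives JV at 159.90° from the x-axis; with |JV| = 24.2, V = (10.090, 6.6873). JV ⟂ VM, so VM runs at -110.10°; with |VM| = 23.9, M = (1.8762, -15.757). Then |HM| = |M − H| = 15.868.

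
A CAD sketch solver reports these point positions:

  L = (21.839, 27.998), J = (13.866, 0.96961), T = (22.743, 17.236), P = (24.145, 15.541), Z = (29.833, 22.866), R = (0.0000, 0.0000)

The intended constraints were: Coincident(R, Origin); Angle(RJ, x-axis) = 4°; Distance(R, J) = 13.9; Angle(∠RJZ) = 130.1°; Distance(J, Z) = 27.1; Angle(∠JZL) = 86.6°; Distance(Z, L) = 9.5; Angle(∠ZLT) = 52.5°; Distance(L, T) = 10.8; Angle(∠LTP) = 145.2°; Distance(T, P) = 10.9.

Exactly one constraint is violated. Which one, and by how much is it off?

Distance(T, P) = 10.9 — off by 8.70.

R = (0.00, 0.00) ✓; RJ at 4.000° ✓; |RJ| = 13.90 ✓; ∠RJZ = 130.1° ✓; |JZ| = 27.10 ✓; ∠JZL = 86.60° ✓; |ZL| = 9.500 ✓; ∠ZLT = 52.50° ✓; |LT| = 10.80 ✓; ∠LTP = 145.2° ✓; |TP| = 2.200 ✗.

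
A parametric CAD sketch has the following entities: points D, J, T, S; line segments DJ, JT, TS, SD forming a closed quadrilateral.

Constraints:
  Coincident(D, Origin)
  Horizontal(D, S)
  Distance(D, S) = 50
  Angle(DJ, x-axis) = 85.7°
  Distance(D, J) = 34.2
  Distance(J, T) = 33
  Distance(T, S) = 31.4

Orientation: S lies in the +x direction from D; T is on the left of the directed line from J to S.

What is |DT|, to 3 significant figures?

44.5

Checks: |JT| = 33.00 ✓; |TS| = 31.40 ✓.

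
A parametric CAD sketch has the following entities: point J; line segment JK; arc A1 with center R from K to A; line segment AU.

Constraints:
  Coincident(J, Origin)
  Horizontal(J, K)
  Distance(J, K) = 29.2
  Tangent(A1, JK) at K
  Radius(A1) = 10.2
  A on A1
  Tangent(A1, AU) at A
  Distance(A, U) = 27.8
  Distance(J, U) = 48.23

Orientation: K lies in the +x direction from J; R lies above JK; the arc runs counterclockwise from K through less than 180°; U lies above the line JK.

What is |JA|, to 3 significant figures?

41.1

J is at the origin; J and K share the same y with |JK| = 29.2 and K on the +x side, so K = (29.2, 0.00). The tangent condition forces RK to be normal to JK, so R = K + (0, 10.2) = (29.2, 10.2). Since RA ⟂ AU (tangency), |RU| = √(10.2² + 27.8²) = 29.6 regardless of where A sits on A1. So U lies on both circle(J, 48.23) and circle(R, 29.6); the above-JK intersection is U = (27.3, 39.8). A is the foot of the tangent from U: A = (38.5, 14.3).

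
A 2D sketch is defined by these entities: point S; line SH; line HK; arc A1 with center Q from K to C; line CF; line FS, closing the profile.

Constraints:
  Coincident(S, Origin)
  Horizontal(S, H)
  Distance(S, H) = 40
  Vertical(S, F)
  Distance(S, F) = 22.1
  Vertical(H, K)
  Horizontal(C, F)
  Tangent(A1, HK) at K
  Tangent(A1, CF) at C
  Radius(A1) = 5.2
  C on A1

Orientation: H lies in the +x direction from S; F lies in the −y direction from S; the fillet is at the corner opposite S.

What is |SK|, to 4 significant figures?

43.42

The virtual corner opposite S is at (40.00, -22.10). The tangent condition forces QK to be normal to HK and tangency of A1 to CF means the radius QC is perpendicular to CF, with radius 5.2, so the center Q sits 5.2 in from both sides at Q = (34.80, -16.90). That places the tangent points at K = (40.00, -16.90) on HK and C = (34.80, -22.10) on CF. Then |SK| = |K − S| = 43.42.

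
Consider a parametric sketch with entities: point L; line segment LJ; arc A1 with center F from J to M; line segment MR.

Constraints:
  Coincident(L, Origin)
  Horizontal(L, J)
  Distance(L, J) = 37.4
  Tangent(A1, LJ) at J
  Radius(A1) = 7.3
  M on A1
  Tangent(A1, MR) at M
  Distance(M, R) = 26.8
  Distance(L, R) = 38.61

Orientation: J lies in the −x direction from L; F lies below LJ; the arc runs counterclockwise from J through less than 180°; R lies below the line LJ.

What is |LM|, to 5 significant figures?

44.253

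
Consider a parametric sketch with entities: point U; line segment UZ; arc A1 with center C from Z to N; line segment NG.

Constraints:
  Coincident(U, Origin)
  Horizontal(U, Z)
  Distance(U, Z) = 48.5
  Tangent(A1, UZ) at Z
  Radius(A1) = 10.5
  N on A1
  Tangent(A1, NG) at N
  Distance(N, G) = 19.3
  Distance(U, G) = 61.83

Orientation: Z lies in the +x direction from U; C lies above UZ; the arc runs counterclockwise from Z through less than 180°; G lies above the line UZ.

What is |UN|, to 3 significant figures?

60.1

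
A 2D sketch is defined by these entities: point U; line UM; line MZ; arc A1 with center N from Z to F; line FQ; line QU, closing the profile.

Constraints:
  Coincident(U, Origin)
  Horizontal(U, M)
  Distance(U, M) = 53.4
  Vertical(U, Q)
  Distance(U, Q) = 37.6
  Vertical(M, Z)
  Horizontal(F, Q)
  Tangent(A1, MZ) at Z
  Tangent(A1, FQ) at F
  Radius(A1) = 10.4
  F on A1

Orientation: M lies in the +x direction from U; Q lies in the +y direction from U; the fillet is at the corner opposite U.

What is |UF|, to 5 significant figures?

57.121

The virtual corner opposite U is at (53.400, 37.600). A1 meets MZ tangentially, so NZ is at right angles to MZ and A1 meets FQ tangentially, so NF is at right angles to FQ, with radius 10.4, so the center N sits 10.4 in from both sides at N = (43.000, 27.200). That places the tangent points at Z = (53.400, 27.200) on MZ and F = (43.000, 37.600) on FQ. Then |UF| = |F − U| = 57.121.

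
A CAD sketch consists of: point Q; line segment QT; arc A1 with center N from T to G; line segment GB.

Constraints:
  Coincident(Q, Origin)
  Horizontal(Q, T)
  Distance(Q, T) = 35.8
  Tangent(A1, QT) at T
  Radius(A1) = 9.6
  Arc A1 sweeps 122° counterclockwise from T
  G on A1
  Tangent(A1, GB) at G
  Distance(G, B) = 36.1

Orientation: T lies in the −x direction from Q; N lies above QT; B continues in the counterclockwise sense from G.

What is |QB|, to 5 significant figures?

65.126

Q is at the origin; QT is horizontal with |QT| = 35.8 and T on the −x side, so T = (-35.800, 0.0000). Since A1 is tangent to QT there, NT ⟂ QT, so N = T + (0, 9.6) = (-35.800, 9.6000). On A1, T sits at bearing -90° from N; a 122° counterclockwise sweep puts G at bearing 32°, so G = N + 9.6·(cos 32°, sin 32°) = (-27.659, 14.687). Since A1 is tangent to GB there, NG ⟂ GB, so GB runs along (−sin 32°, cos 32°); with |GB| = 36.1, B = (-46.789, 45.302). Then |QB| = |B − Q| = 65.126.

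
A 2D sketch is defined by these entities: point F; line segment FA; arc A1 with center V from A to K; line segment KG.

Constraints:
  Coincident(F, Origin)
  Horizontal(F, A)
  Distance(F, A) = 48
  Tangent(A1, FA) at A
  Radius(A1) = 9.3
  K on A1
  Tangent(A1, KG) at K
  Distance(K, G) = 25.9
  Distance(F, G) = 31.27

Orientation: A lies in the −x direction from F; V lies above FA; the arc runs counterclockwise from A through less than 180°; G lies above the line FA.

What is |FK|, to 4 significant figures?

41.51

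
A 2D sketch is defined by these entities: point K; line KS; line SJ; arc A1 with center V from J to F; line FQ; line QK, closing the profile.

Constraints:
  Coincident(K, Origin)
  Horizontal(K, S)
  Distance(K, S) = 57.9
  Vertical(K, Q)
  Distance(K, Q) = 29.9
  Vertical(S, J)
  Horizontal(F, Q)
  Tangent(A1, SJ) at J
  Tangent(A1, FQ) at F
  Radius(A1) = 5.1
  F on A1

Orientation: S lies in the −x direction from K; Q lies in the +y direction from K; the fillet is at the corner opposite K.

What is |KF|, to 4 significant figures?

60.68

K is at the origin; K and S share the same y with |KS| = 57.9 and S on the −x side, so S = (-57.90, 0.000). KQ is vertical with |KQ| = 29.9 and Q on the +y side, so Q = (0.000, 29.90). The virtual corner opposite K is at (-57.90, 29.90). Tangency of A1 to SJ means the radius VJ is perpendicular to SJ and A1 meets FQ tangentially, so VF is at right angles to FQ, with radius 5.1, so the center V sits 5.1 in from both sides at V = (-52.80, 24.80). That places the tangent points at J = (-57.90, 24.80) on SJ and F = (-52.80, 29.90) on FQ. Then |KF| = |F − K| = 60.68.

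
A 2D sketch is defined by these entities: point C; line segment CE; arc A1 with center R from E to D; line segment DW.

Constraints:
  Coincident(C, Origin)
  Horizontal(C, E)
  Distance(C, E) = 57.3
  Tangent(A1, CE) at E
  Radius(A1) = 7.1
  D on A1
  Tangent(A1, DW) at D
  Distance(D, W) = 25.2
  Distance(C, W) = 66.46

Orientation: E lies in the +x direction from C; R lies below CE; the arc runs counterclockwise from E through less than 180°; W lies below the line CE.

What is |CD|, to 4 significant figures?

51.29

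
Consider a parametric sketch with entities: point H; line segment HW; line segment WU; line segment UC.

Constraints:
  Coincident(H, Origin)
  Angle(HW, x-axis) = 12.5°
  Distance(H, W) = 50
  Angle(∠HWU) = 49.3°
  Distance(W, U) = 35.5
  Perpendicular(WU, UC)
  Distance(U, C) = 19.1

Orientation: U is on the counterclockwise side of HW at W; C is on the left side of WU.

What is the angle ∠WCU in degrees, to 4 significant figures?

61.72°

∠HWU = 49.3°, so WU runs at 12.5° + (180° − 49.3°) = 143.2° from the x-axis; with |WU| = 35.5, U = W + 35.5·(cos 143.2°, sin 143.2°) = (20.39, 32.09). WU ⟂ UC; with |UC| = 19.1 on the left of WU, C = U + 19.1·(-0.5990, -0.8007) = (8.947, 16.79). Then cos ∠WCU = CW·CU / (|CW||CU|), giving 61.72°.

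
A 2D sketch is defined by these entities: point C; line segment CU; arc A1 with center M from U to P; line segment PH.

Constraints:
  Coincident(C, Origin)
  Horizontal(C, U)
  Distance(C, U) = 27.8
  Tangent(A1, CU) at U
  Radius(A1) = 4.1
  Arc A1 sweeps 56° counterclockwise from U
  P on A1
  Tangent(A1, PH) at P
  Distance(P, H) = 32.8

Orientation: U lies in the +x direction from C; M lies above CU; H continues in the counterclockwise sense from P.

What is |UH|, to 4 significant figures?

36.24

C is at the origin; C and U share the same y with |CU| = 27.8 and U on the +x side, so U = (27.80, 0.000). A1 meets CU tangentially, so MU is at right angles to CU, so M = U + (0, 4.1) = (27.80, 4.100). On A1, U sits at bearing -90° from M; a 56° counterclockwise sweep puts P at bearing -34°, so P = M + 4.1·(cos -34°, sin -34°) = (31.20, 1.807). Tangency of A1 to PH means the radius MP is perpendicular to PH, so PH runs along (−sin -34°, cos -34°); with |PH| = 32.8, H = (49.54, 29.00). Then |UH| = |H − U| = 36.24.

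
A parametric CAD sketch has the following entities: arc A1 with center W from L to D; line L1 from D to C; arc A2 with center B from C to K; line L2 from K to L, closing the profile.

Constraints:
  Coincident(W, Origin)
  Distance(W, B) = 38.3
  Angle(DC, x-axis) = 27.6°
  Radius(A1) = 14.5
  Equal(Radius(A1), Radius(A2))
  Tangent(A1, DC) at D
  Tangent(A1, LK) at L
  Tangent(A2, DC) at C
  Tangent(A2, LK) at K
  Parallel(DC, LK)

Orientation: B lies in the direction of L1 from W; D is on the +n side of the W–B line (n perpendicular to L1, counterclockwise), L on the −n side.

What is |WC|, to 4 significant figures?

40.95

Tangency of A1 to both parallel lines with radius 14.5 puts D and L at W ± 14.5·n: D = (-6.718, 12.85), L = (6.718, -12.85). Equal radii place C and K the same way about B: C = B + 14.5·n = (27.22, 30.59), K = B − 14.5·n = (40.66, 4.894). Then |WC| = |C − W| = 40.95.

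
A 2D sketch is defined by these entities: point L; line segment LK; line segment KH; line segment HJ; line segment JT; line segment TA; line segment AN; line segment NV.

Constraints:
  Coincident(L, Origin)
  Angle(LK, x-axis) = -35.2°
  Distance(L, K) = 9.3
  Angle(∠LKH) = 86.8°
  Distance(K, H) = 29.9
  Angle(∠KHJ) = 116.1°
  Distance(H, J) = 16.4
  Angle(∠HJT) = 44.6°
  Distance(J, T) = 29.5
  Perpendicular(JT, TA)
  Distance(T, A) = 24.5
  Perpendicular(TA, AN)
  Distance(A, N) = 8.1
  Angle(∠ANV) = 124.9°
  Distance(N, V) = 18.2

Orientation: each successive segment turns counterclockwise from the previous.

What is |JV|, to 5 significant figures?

14.573

L is at the origin; LK runs at -35.2° with length 9.3, so K = (7.5994, -5.3608). ∠LKH = 86.8° gives KH at 58.000° from the x-axis; with |KH| = 29.9, H = (23.444, 19.996). ∠KHJ = 116.1° gives HJ at 121.90° from the x-axis; with |HJ| = 16.4, J = (14.778, 33.919). ∠HJT = 44.6° gives JT at -102.70° from the x-axis; with |JT| = 29.5, T = (8.2922, 5.1407). The perpendicularity gives TA at right angles to JT, so TA runs at -12.700°; with |TA| = 24.5, A = (32.193, -0.24555). The perpendicularity gives AN at right angles to TA, so AN runs at 77.300°; with |AN| = 8.1, N = (33.974, 7.6563). ∠ANV = 124.9° gives NV at 132.40° from the x-axis; with |NV| = 18.2, V = (21.701, 21.096). Then |JV| = |V − J| = 14.573.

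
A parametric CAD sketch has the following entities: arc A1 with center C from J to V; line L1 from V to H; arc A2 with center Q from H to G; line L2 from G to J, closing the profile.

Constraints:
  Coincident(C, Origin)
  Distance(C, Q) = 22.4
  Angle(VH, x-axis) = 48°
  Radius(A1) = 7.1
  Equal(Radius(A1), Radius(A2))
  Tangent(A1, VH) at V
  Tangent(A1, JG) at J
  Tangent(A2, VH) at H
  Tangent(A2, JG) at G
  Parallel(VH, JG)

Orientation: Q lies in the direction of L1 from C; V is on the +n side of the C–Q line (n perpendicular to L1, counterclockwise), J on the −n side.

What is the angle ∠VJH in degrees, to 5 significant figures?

57.628°

Tangency of A1 to both parallel lines with radius 7.1 puts V and J at C ± 7.1·n: V = (-5.2763, 4.7508), J = (5.2763, -4.7508). Equal radii place H and G the same way about Q: H = Q + 7.1·n = (9.7122, 21.397), G = Q − 7.1·n = (20.265, 11.896). Then cos ∠VJH = JV·JH / (|JV||JH|), giving 57.628°.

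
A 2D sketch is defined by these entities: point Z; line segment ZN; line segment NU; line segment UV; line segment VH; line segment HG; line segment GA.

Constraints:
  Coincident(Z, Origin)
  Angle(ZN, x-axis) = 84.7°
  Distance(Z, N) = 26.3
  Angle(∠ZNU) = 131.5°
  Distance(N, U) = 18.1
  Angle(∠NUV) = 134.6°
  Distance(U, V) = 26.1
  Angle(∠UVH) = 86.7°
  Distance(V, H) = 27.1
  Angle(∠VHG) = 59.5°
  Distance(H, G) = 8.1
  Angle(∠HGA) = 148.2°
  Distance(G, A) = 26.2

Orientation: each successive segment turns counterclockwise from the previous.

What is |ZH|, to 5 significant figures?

37.459

Z is at the origin; ZN runs at 84.7° with length 26.3, so N = (2.4293, 26.188). ∠ZNU = 131.5° gives NU at 133.20° from the x-axis; with |NU| = 18.1, U = (-9.9610, 39.382). ∠NUV = 134.6° gives UV at 178.60° from the x-axis; with |UV| = 26.1, V = (-36.053, 40.020). ∠UVH = 86.7° gives VH at -88.100° from the x-axis; with |VH| = 27.1, H = (-35.155, 12.934). Then |ZH| = |H − Z| = 37.459.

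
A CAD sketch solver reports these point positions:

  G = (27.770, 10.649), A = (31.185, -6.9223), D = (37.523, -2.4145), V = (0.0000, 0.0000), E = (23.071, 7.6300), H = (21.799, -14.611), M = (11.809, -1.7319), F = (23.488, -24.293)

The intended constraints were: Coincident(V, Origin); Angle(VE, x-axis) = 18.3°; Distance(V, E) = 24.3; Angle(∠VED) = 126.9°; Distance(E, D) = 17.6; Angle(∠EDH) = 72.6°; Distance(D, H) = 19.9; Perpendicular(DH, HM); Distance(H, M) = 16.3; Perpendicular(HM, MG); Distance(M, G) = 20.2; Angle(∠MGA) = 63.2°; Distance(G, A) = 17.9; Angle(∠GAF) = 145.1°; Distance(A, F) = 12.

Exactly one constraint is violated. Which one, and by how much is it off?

Distance(A, F) = 12 — off by 7.00.

V = (0.00, 0.00) ✓; VE at 18.30° ✓; |VE| = 24.30 ✓; ∠VED = 126.9° ✓; |ED| = 17.60 ✓; ∠EDH = 72.60° ✓; |DH| = 19.90 ✓; ∠(DH, HM) = 90.00° ✓; |HM| = 16.30 ✓; ∠(HM, MG) = 90.00° ✓; |MG| = 20.20 ✓; ∠MGA = 63.20° ✓; |GA| = 17.90 ✓; ∠GAF = 145.1° ✓; |AF| = 19.00 ✗.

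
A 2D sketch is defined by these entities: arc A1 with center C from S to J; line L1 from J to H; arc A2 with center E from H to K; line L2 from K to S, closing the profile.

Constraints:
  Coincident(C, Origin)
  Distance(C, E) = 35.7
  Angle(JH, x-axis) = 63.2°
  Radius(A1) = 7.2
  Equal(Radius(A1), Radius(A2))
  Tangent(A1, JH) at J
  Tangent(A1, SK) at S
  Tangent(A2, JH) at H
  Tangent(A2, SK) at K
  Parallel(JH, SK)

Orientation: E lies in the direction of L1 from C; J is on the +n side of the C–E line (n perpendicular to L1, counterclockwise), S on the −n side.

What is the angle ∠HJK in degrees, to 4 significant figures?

21.97°

The slot axis is L1's direction at 63.2°, so u = (cos 63.2°, sin 63.2°) = (0.4509, 0.8926) and n = (−sin 63.2°, cos 63.2°) = (-0.8926, 0.4509). C is at the origin and E lies 35.7 along u from C, so E = 35.7·u = (16.10, 31.87). Tangency of A1 to both parallel lines with radius 7.2 puts J and S at C ± 7.2·n: J = (-6.427, 3.246), S = (6.427, -3.246). Equal radii place H and K the same way about E: H = E + 7.2·n = (9.670, 35.11), K = E − 7.2·n = (22.52, 28.62). Then cos ∠HJK = JH·JK / (|JH||JK|), giving 21.97°.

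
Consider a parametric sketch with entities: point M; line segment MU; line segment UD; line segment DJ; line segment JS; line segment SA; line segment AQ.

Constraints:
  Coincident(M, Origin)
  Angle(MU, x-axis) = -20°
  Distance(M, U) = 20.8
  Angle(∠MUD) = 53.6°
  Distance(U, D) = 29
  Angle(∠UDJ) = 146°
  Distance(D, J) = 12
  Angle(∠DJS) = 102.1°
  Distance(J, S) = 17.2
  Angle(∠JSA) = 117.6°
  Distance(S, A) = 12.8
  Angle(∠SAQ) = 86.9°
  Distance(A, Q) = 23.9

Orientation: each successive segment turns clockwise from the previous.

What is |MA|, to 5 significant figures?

10.362

∠DJS = 102.1° gives JS at 101.70° from the x-axis; with |JS| = 17.2, S = (-20.097, -6.2360). ∠JSA = 117.6° gives SA at 39.300° from the x-axis; with |SA| = 12.8, A = (-10.192, 1.8713). Then |MA| = |A − M| = 10.362.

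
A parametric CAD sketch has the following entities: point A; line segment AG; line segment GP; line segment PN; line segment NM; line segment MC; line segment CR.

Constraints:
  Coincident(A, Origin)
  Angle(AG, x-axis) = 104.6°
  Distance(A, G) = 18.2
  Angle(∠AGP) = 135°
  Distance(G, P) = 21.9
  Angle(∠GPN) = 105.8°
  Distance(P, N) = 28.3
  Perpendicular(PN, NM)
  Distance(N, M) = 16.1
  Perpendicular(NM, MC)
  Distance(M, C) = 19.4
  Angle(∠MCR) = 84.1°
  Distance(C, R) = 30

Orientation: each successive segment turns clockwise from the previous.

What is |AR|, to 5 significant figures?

51.505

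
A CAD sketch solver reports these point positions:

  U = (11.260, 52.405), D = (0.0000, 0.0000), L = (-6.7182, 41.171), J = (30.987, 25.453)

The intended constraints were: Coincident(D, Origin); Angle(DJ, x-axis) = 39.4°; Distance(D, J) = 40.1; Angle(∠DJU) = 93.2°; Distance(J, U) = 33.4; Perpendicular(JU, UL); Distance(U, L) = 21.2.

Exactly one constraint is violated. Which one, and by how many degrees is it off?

Perpendicular(JU, UL) — off by 4.20°.

D = (0.00, 0.00) ✓; DJ at 39.40° ✓; |DJ| = 40.10 ✓; ∠DJU = 93.20° ✓; |JU| = 33.40 ✓; ∠(JU, UL) = 85.80° ✗; |UL| = 21.20 ✓.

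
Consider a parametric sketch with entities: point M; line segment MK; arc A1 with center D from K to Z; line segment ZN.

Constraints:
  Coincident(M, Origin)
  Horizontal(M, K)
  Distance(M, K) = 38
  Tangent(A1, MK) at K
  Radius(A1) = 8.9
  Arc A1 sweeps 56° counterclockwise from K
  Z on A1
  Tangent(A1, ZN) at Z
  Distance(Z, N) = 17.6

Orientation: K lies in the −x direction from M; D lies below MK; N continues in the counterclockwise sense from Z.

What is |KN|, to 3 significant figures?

25.3

On A1, K sits at bearing 90° from D; a 56° counterclockwise sweep puts Z at bearing 146°, so Z = D + 8.9·(cos 146°, sin 146°) = (-45.4, -3.92). The tangent condition forces DZ to be normal to ZN, so ZN runs along (−sin 146°, cos 146°); with |ZN| = 17.6, N = (-55.2, -18.5). Then |KN| = |N − K| = 25.3.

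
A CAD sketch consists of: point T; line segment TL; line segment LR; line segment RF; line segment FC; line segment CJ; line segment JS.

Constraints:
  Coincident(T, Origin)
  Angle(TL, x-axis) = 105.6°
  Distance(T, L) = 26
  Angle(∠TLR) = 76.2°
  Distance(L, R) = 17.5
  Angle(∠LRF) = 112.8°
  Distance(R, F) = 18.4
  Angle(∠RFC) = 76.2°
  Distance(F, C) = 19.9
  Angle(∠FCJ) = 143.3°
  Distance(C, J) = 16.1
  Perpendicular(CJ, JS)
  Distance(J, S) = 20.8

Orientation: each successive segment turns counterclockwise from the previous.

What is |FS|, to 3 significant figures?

33.3

∠FCJ = 143.3° gives CJ at 57.1° from the x-axis; with |CJ| = 16.1, J = (7.27, 18.6). CJ is perpendicular to JS, so JS runs at 147°; with |JS| = 20.8, S = (-10.2, 29.9). Then |FS| = |S − F| = 33.3.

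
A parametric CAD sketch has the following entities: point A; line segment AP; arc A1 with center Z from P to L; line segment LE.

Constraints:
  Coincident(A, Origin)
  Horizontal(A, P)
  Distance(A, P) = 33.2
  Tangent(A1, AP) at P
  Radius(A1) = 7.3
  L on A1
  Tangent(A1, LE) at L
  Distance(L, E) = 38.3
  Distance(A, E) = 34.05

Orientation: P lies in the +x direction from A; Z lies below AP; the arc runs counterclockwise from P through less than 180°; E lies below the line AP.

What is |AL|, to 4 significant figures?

27.49

Checks: |ZL| = 7.300 ✓; ∠(ZL, LE) = 90.00° ✓; |LE| = 38.30 ✓; |AE| = 34.05 ✓.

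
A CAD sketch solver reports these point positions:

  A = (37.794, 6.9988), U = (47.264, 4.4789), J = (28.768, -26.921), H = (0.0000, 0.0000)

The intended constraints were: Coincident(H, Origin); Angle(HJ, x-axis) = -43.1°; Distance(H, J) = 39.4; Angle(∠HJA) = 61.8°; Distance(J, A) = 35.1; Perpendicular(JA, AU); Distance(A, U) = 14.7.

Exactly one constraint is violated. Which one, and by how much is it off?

Distance(A, U) = 14.7 — off by 4.90.

H = (0.00, 0.00) ✓; HJ at -43.10° ✓; |HJ| = 39.40 ✓; ∠HJA = 61.80° ✓; |JA| = 35.10 ✓; ∠(JA, AU) = 90.00° ✓; |AU| = 9.800 ✗.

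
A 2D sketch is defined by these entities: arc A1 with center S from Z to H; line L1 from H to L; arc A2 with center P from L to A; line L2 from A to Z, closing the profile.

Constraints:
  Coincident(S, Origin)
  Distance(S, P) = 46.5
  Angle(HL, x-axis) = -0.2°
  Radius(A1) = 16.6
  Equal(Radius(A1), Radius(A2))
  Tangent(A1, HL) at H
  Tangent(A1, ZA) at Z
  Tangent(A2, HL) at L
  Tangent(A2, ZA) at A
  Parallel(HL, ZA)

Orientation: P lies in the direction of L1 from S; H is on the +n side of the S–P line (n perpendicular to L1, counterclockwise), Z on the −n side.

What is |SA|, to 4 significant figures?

49.37

The slot axis is L1's direction at -0.2°, so u = (cos -0.2°, sin -0.2°) = (1.000, -0.003491) and n = (−sin -0.2°, cos -0.2°) = (0.003491, 1.000). S is at the origin and P lies 46.5 along u from S, so P = 46.5·u = (46.50, -0.1623). Tangency of A1 to both parallel lines with radius 16.6 puts H and Z at S ± 16.6·n: H = (0.05794, 16.60), Z = (-0.05794, -16.60). Equal radii place L and A the same way about P: L = P + 16.6·n = (46.56, 16.44), A = P − 16.6·n = (46.44, -16.76). Then |SA| = |A − S| = 49.37.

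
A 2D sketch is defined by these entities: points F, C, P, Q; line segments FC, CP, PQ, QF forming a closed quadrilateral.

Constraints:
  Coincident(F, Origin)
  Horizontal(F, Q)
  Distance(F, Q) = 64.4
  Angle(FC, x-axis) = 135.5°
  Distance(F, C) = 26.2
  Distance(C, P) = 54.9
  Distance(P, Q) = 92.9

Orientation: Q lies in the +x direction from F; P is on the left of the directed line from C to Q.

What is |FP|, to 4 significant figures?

69.13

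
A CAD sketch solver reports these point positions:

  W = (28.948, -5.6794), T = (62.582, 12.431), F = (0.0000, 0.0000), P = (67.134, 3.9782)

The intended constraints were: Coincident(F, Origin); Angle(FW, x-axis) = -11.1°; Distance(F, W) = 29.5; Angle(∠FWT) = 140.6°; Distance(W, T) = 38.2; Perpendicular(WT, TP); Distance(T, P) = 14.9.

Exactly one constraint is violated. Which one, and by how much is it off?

Distance(T, P) = 14.9 — off by 5.30.

F = (0.00, 0.00) ✓; FW at -11.10° ✓; |FW| = 29.50 ✓; ∠FWT = 140.6° ✓; |WT| = 38.20 ✓; ∠(WT, TP) = 90.00° ✓; |TP| = 9.601 ✗.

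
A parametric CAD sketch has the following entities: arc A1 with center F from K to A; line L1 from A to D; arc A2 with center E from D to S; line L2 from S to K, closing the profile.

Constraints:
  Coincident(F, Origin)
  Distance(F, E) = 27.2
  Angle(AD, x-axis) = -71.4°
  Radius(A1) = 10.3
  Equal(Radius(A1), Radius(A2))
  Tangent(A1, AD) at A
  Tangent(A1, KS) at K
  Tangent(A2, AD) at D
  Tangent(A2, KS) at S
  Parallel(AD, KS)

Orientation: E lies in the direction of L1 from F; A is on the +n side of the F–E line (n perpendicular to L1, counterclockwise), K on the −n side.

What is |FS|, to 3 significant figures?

29.1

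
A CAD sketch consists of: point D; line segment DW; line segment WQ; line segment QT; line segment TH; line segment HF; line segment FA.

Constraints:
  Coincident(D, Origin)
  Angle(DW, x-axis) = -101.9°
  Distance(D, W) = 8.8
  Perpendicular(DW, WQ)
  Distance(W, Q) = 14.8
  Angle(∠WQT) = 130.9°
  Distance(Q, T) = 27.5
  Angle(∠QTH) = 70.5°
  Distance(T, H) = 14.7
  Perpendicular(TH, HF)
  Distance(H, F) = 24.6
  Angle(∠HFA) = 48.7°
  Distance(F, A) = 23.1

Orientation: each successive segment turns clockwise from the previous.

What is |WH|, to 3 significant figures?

32.4

∠WQT = 130.9° gives QT at 119° from the x-axis; with |QT| = 27.5, T = (-29.6, 18.5). ∠QTH = 70.5° gives TH at 9.50° from the x-axis; with |TH| = 14.7, H = (-15.1, 20.9). Then |WH| = |H − W| = 32.4.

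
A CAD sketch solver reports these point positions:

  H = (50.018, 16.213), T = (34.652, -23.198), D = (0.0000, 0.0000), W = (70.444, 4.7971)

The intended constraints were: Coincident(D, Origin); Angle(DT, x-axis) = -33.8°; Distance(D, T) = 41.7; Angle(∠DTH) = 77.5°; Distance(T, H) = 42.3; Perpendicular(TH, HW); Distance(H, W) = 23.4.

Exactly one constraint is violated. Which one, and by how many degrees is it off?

Perpendicular(TH, HW) — off by 7.90°.

D = (0.00, 0.00) ✓; DT at -33.80° ✓; |DT| = 41.70 ✓; ∠DTH = 77.50° ✓; |TH| = 42.30 ✓; ∠(TH, HW) = 97.90° ✗; |HW| = 23.40 ✓.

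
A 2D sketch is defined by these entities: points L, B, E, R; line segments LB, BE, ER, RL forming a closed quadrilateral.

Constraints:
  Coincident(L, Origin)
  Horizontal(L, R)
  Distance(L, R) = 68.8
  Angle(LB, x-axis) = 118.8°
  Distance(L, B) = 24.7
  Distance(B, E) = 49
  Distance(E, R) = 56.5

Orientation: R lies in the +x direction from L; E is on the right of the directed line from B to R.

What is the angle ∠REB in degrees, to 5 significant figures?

104.51°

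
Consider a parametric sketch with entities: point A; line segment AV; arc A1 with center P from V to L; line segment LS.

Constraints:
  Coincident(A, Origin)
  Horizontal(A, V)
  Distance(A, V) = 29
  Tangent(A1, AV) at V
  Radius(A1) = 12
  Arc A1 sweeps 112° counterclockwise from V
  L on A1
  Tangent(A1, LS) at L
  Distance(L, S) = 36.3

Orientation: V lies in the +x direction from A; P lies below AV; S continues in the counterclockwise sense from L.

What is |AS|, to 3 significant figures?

59.2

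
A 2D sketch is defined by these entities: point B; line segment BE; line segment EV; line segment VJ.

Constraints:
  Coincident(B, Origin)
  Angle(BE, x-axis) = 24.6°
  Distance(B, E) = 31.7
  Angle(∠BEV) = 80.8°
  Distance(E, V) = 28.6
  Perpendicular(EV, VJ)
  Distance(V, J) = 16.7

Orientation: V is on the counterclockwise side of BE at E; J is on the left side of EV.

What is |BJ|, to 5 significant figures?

27.689

B is at the origin; BE runs at 24.6° with length 31.7, so E = 31.7·(cos 24.6°, sin 24.6°) = (28.823, 13.196). ∠BEV = 80.8°, so EV runs at 24.6° + (180° − 80.8°) = 123.80° from the x-axis; with |EV| = 28.6, V = E + 28.6·(cos 123.80°, sin 123.80°) = (12.913, 36.962). The perpendicularity gives VJ at right angles to EV; with |VJ| = 16.7 on the left of EV, J = V + 16.7·(-0.83098, -0.55630) = (-0.96471, 27.672). Then |BJ| = |J − B| = 27.689.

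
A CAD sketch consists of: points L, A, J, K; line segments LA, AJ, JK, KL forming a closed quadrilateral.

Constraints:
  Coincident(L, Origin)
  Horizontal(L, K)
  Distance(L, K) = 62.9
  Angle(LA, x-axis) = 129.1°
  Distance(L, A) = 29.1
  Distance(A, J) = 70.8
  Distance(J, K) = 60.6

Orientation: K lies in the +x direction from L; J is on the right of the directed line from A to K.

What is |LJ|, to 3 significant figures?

42.4

Checks: |AJ| = 70.80 ✓; |JK| = 60.60 ✓.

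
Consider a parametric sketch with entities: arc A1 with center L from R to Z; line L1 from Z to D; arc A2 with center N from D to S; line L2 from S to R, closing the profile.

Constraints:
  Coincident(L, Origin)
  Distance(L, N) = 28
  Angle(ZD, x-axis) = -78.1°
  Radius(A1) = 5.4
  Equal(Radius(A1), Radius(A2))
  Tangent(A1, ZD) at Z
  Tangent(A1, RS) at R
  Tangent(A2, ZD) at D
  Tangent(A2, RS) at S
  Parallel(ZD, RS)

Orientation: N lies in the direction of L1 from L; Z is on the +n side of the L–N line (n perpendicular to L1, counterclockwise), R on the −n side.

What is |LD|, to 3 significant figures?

28.5

The slot axis is L1's direction at -78.1°, so u = (cos -78.1°, sin -78.1°) = (0.206, -0.979) and n = (−sin -78.1°, cos -78.1°) = (0.979, 0.206). L is at the origin and N lies 28.0 along u from L, so N = 28.0·u = (5.77, -27.4). Tangency of A1 to both parallel lines with radius 5.4 puts Z and R at L ± 5.4·n: Z = (5.28, 1.11), R = (-5.28, -1.11). Equal radii place D and S the same way about N: D = N + 5.4·n = (11.1, -26.3), S = N − 5.4·n = (0.490, -28.5). Then |LD| = |D − L| = 28.5.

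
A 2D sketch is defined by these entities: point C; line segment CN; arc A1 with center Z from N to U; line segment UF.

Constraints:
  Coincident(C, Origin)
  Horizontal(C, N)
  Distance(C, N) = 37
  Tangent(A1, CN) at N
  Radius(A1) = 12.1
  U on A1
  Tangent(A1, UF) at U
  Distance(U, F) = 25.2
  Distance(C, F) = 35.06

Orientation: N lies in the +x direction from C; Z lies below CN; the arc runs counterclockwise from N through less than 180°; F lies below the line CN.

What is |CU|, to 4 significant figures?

26.87

C is at the origin; CN is horizontal with |CN| = 37.0 and N on the +x side, so N = (37.00, 0.000). The tangent condition forces ZN to be normal to CN, so Z = N + (0, -12.1) = (37.00, -12.10). Since ZU ⟂ UF (tangency), |ZF| = √(12.1² + 25.2²) = 27.95 regardless of where U sits on A1. So F lies on both circle(C, 35.06) and circle(Z, 27.95); the below-CN intersection is F = (16.39, -30.99). U is the foot of the tangent from F: U = (25.77, -7.599).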